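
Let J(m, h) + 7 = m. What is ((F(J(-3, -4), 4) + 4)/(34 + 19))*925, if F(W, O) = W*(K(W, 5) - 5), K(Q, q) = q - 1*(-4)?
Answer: -33300/53 ≈ -628.30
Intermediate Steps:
K(Q, q) = 4 + q (K(Q, q) = q + 4 = 4 + q)
J(m, h) = -7 + m
F(W, O) = 4*W (F(W, O) = W*((4 + 5) - 5) = W*(9 - 5) = W*4 = 4*W)
((F(J(-3, -4), 4) + 4)/(34 + 19))*925 = ((4*(-7 - 3) + 4)/(34 + 19))*925 = ((4*(-10) + 4)/53)*925 = ((-40 + 4)*(1/53))*925 = -36*1/53*925 = -36/53*925 = -33300/53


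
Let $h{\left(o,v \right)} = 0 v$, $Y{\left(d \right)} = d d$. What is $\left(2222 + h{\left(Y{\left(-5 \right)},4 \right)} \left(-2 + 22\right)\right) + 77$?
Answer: $2299$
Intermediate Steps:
$Y{\left(d \right)} = d^{2}$
$h{\left(o,v \right)} = 0$
$\left(2222 + h{\left(Y{\left(-5 \right)},4 \right)} \left(-2 + 22\right)\right) + 77 = \left(2222 + 0 \left(-2 + 22\right)\right) + 77 = \left(2222 + 0 \cdot 20\right) + 77 = \left(2222 + 0\right) + 77 = 2222 + 77 = 2299$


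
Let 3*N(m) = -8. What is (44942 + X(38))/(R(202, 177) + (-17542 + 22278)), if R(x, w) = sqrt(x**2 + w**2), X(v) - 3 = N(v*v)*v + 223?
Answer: 640307200/67072689 - 135200*sqrt(72133)/67072689 ≈ 9.0051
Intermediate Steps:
N(m) = -8/3 (N(m) = (1/3)*(-8) = -8/3)
X(v) = 226 - 8*v/3 (X(v) = 3 + (-8*v/3 + 223) = 3 + (223 - 8*v/3) = 226 - 8*v/3)
R(x, w) = sqrt(w**2 + x**2)
(44942 + X(38))/(R(202, 177) + (-17542 + 22278)) = (44942 + (226 - 8/3*38))/(sqrt(177**2 + 202**2) + (-17542 + 22278)) = (44942 + (226 - 304/3))/(sqrt(31329 + 40804) + 4736) = (44942 + 374/3)/(sqrt(72133) + 4736) = 135200/(3*(4736 + sqrt(72133)))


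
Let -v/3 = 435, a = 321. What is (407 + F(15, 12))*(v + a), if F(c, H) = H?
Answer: -412296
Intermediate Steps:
v = -1305 (v = -3*435 = -1305)
(407 + F(15, 12))*(v + a) = (407 + 12)*(-1305 + 321) = 419*(-984) = -412296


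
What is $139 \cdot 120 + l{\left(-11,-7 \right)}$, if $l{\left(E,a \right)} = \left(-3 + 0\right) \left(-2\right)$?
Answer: $16686$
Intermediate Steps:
$l{\left(E,a \right)} = 6$ ($l{\left(E,a \right)} = \left(-3\right) \left(-2\right) = 6$)
$139 \cdot 120 + l{\left(-11,-7 \right)} = 139 \cdot 120 + 6 = 16680 + 6 = 16686$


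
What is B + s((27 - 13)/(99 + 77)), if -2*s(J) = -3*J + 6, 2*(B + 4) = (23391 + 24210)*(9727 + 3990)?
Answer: 57458975485/176 ≈ 3.2647e+8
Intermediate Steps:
B = 652942909/2 (B = -4 + ((23391 + 24210)*(9727 + 3990))/2 = -4 + (47601*13717)/2 = -4 + (1/2)*652942917 = -4 + 652942917/2 = 652942909/2 ≈ 3.2647e+8)
s(J) = -3 + 3*J/2 (s(J) = -(-3*J + 6)/2 = -(6 - 3*J)/2 = -3 + 3*J/2)
B + s((27 - 13)/(99 + 77)) = 652942909/2 + (-3 + 3*((27 - 13)/(99 + 77))/2) = 652942909/2 + (-3 + 3*(14/176)/2) = 652942909/2 + (-3 + 3*(14*(1/176))/2) = 652942909/2 + (-3 + (3/2)*(7/88)) = 652942909/2 + (-3 + 21/176) = 652942909/2 - 507/176 = 57458975485/176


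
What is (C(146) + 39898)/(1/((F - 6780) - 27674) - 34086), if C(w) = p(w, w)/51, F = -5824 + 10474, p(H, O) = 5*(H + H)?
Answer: -60688633432/51810856395 ≈ -1.1714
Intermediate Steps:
p(H, O) = 10*H (p(H, O) = 5*(2*H) = 10*H)
F = 4650
C(w) = 10*w/51 (C(w) = (10*w)/51 = (10*w)*(1/51) = 10*w/51)
(C(146) + 39898)/(1/((F - 6780) - 27674) - 34086) = ((10/51)*146 + 39898)/(1/((4650 - 6780) - 27674) - 34086) = (1460/51 + 39898)/(1/(-2130 - 27674) - 34086) = 2036258/(51*(1/(-29804) - 34086)) = 2036258/(51*(-1/29804 - 34086)) = 2036258/(51*(-1015899145/29804)) = (2036258/51)*(-29804/1015899145) = -60688633432/51810856395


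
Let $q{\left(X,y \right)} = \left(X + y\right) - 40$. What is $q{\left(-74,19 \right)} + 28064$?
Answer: $27969$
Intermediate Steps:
$q{\left(X,y \right)} = -40 + X + y$
$q{\left(-74,19 \right)} + 28064 = \left(-40 - 74 + 19\right) + 28064 = -95 + 28064 = 27969$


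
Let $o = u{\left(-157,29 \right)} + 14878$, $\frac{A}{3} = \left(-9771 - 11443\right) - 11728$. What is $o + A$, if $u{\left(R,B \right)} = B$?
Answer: $-83919$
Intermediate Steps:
$A = -98826$ ($A = 3 \left(\left(-9771 - 11443\right) - 11728\right) = 3 \left(-21214 - 11728\right) = 3 \left(-32942\right) = -98826$)
$o = 14907$ ($o = 29 + 14878 = 14907$)
$o + A = 14907 - 98826 = -83919$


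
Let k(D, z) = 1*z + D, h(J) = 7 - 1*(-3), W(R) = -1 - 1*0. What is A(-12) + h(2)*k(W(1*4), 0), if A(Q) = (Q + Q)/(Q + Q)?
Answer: -9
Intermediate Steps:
W(R) = -1 (W(R) = -1 + 0 = -1)
h(J) = 10 (h(J) = 7 + 3 = 10)
k(D, z) = D + z (k(D, z) = z + D = D + z)
A(Q) = 1 (A(Q) = (2*Q)/((2*Q)) = (2*Q)*(1/(2*Q)) = 1)
A(-12) + h(2)*k(W(1*4), 0) = 1 + 10*(-1 + 0) = 1 + 10*(-1) = 1 - 10 = -9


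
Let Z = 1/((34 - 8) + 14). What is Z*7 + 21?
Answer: 847/40 ≈ 21.175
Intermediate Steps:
Z = 1/40 (Z = 1/(26 + 14) = 1/40 ≈ 0.025000)
Z*7 + 21 = (1/40)*7 + 21 = 7/40 + 21 = 847/40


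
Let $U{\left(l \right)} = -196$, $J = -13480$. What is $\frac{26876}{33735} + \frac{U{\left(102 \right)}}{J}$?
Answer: $\frac{18445027}{22737390} \approx 0.81122$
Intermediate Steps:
$\frac{26876}{33735} + \frac{U{\left(102 \right)}}{J} = \frac{26876}{33735} - \frac{196}{-13480} = 26876 \cdot \frac{1}{33735} - - \frac{49}{3370} = \frac{26876}{33735} + \frac{49}{3370} = \frac{18445027}{22737390}$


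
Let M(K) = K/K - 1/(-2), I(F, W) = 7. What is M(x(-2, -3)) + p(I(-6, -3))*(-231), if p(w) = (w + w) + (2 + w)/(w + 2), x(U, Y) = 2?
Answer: -6927/2 ≈ -3463.5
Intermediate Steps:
M(K) = 3/2 (M(K) = 1 - 1*(-½) = 1 + ½ = 3/2)
p(w) = 1 + 2*w (p(w) = 2*w + (2 + w)/(2 + w) = 2*w + 1 = 1 + 2*w)
M(x(-2, -3)) + p(I(-6, -3))*(-231) = 3/2 + (1 + 2*7)*(-231) = 3/2 + (1 + 14)*(-231) = 3/2 + 15*(-231) = 3/2 - 3465 = -6927/2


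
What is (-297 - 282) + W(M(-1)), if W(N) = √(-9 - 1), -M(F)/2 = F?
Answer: -579 + I*√10 ≈ -579.0 + 3.1623*I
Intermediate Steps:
M(F) = -2*F
W(N) = I*√10 (W(N) = √(-10) = I*√10)
(-297 - 282) + W(M(-1)) = (-297 - 282) + I*√10 = -579 + I*√10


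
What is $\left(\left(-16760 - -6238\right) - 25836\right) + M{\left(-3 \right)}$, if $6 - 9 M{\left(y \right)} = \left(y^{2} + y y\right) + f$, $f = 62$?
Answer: $- \frac{327296}{9} \approx -36366.0$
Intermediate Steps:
$M{\left(y \right)} = - \frac{56}{9} - \frac{2 y^{2}}{9}$ ($M{\left(y \right)} = \frac{2}{3} - \frac{\left(y^{2} + y y\right) + 62}{9} = \frac{2}{3} - \frac{\left(y^{2} + y^{2}\right) + 62}{9} = \frac{2}{3} - \frac{2 y^{2} + 62}{9} = \frac{2}{3} - \frac{62 + 2 y^{2}}{9} = \frac{2}{3} - \left(\frac{62}{9} + \frac{2 y^{2}}{9}\right) = - \frac{56}{9} - \frac{2 y^{2}}{9}$)
$\left(\left(-16760 - -6238\right) - 25836\right) + M{\left(-3 \right)} = \left(\left(-16760 - -6238\right) - 25836\right) - \left(\frac{56}{9} + \frac{2 \left(-3\right)^{2}}{9}\right) = \left(\left(-16760 + 6238\right) - 25836\right) - \frac{74}{9} = \left(-10522 - 25836\right) - \frac{74}{9} = -36358 - \frac{74}{9} = - \frac{327296}{9}$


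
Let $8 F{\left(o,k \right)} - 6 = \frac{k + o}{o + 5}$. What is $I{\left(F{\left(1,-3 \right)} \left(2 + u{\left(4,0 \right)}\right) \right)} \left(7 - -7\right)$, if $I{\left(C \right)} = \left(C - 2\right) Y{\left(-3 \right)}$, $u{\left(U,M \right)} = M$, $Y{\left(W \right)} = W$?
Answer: $\frac{49}{2} \approx 24.5$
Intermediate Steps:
$F{\left(o,k \right)} = \frac{3}{4} + \frac{k + o}{8 \left(5 + o\right)}$ ($F{\left(o,k \right)} = \frac{3}{4} + \frac{\left(k + o\right) \frac{1}{o + 5}}{8} = \frac{3}{4} + \frac{\left(k + o\right) \frac{1}{5 + o}}{8} = \frac{3}{4} + \frac{\frac{1}{5 + o} \left(k + o\right)}{8} = \frac{3}{4} + \frac{k + o}{8 \left(5 + o\right)}$)
$I{\left(C \right)} = 6 - 3 C$ ($I{\left(C \right)} = \left(C - 2\right) \left(-3\right) = \left(-2 + C\right) \left(-3\right) = 6 - 3 C$)
$I{\left(F{\left(1,-3 \right)} \left(2 + u{\left(4,0 \right)}\right) \right)} \left(7 - -7\right) = \left(6 - 3 \frac{30 - 3 + 7 \cdot 1}{8 \left(5 + 1\right)} \left(2 + 0\right)\right) \left(7 - -7\right) = \left(6 - 3 \frac{30 - 3 + 7}{8 \cdot 6} \cdot 2\right) \left(7 + 7\right) = \left(6 - 3 \cdot \frac{1}{8} \cdot \frac{1}{6} \cdot 34 \cdot 2\right) 14 = \left(6 - 3 \cdot \frac{17}{24} \cdot 2\right) 14 = \left(6 - \frac{17}{4}\right) 14 = \frac{7}{4} \cdot 14 = \frac{49}{2}$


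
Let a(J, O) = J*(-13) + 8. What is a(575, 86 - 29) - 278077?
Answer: -285544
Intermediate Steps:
a(J, O) = 8 - 13*J (a(J, O) = -13*J + 8 = 8 - 13*J)
a(575, 86 - 29) - 278077 = (8 - 13*575) - 278077 = (8 - 7475) - 278077 = -7467 - 278077 = -285544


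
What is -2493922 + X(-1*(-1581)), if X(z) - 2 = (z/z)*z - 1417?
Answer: -2493756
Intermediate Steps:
X(z) = -1415 + z (X(z) = 2 + ((z/z)*z - 1417) = 2 + (1*z - 1417) = 2 + (z - 1417) = 2 + (-1417 + z) = -1415 + z)
-2493922 + X(-1*(-1581)) = -2493922 + (-1415 - 1*(-1581)) = -2493922 + (-1415 + 1581) = -2493922 + 166 = -2493756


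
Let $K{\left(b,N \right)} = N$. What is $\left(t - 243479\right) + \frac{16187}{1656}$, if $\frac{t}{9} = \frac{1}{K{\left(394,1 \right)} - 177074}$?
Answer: $- \frac{71393184071605}{293232888} \approx -2.4347 \cdot 10^{5}$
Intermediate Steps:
$t = - \frac{9}{177073}$ ($t = \frac{9}{1 - 177074} = \frac{9}{-177073} = 9 \left(- \frac{1}{177073}\right) = - \frac{9}{177073} \approx -5.0826 \cdot 10^{-5}$)
$\left(t - 243479\right) + \frac{16187}{1656} = \left(- \frac{9}{177073} - 243479\right) + \frac{16187}{1656} = - \frac{43113556976}{177073} + 16187 \cdot \frac{1}{1656} = - \frac{43113556976}{177073} + \frac{16187}{1656} = - \frac{71393184071605}{293232888}$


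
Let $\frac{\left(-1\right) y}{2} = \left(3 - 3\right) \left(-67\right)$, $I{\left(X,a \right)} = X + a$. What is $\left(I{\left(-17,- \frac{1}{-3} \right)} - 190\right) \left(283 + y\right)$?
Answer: $- \frac{175460}{3} \approx -58487.0$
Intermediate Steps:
$y = 0$ ($y = - 2 \left(3 - 3\right) \left(-67\right) = - 2 \cdot 0 \left(-67\right) = \left(-2\right) 0 = 0$)
$\left(I{\left(-17,- \frac{1}{-3} \right)} - 190\right) \left(283 + y\right) = \left(\left(-17 - \frac{1}{-3}\right) - 190\right) \left(283 + 0\right) = \left(\left(-17 - - \frac{1}{3}\right) - 190\right) 283 = \left(\left(-17 + \frac{1}{3}\right) - 190\right) 283 = \left(- \frac{50}{3} - 190\right) 283 = \left(- \frac{620}{3}\right) 283 = - \frac{175460}{3}$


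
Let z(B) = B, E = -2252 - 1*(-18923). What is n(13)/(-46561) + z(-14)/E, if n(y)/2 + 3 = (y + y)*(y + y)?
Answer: -23091020/776218431 ≈ -0.029748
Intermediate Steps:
E = 16671 (E = -2252 + 18923 = 16671)
n(y) = -6 + 8*y² (n(y) = -6 + 2*((y + y)*(y + y)) = -6 + 2*((2*y)*(2*y)) = -6 + 2*(4*y²) = -6 + 8*y²)
n(13)/(-46561) + z(-14)/E = (-6 + 8*13²)/(-46561) - 14/16671 = (-6 + 8*169)*(-1/46561) - 14*1/16671 = (-6 + 1352)*(-1/46561) - 14/16671 = 1346*(-1/46561) - 14/16671 = -1346/46561 - 14/16671 = -23091020/776218431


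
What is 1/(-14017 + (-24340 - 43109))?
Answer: -1/81466 ≈ -1.2275e-5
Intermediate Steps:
1/(-14017 + (-24340 - 43109)) = 1/(-14017 - 67449) = 1/(-81466) = -1/81466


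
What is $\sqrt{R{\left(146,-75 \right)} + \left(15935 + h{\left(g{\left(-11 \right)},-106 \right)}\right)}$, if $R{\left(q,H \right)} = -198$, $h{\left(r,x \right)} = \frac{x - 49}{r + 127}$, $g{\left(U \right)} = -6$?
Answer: $\frac{3 \sqrt{211558}}{11} \approx 125.44$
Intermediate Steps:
$h{\left(r,x \right)} = \frac{-49 + x}{127 + r}$
$\sqrt{R{\left(146,-75 \right)} + \left(15935 + h{\left(g{\left(-11 \right)},-106 \right)}\right)} = \sqrt{-198 + \left(15935 + \frac{-49 - 106}{127 - 6}\right)} = \sqrt{-198 + \left(15935 + \frac{1}{121} \left(-155\right)\right)} = \sqrt{-198 + \left(15935 - \frac{155}{121}\right)} = \sqrt{-198 + \frac{1927980}{121}} = \sqrt{\frac{1904022}{121}} = \frac{3 \sqrt{211558}}{11}$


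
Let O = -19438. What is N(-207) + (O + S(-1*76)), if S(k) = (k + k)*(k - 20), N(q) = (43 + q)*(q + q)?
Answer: 63050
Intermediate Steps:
N(q) = 2*q*(43 + q) (N(q) = (43 + q)*(2*q) = 2*q*(43 + q))
S(k) = 2*k*(-20 + k) (S(k) = (2*k)*(-20 + k) = 2*k*(-20 + k))
N(-207) + (O + S(-1*76)) = 2*(-207)*(43 - 207) + (-19438 + 2*(-1*76)*(-20 - 1*76)) = 2*(-207)*(-164) + (-19438 + 2*(-76)*(-20 - 76)) = 67896 + (-19438 + 2*(-76)*(-96)) = 67896 + (-19438 + 14592) = 67896 - 4846 = 63050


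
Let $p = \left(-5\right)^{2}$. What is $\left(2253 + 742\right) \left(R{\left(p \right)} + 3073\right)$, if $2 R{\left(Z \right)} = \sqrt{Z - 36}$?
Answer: $9203635 + \frac{2995 i \sqrt{11}}{2} \approx 9.2036 \cdot 10^{6} + 4966.6 i$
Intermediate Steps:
$p = 25$
$R{\left(Z \right)} = \frac{\sqrt{-36 + Z}}{2}$ ($R{\left(Z \right)} = \frac{\sqrt{Z - 36}}{2} = \frac{\sqrt{-36 + Z}}{2}$)
$\left(2253 + 742\right) \left(R{\left(p \right)} + 3073\right) = \left(2253 + 742\right) \left(\frac{\sqrt{-36 + 25}}{2} + 3073\right) = 2995 \left(\frac{\sqrt{-11}}{2} + 3073\right) = 2995 \left(\frac{i \sqrt{11}}{2} + 3073\right) = 2995 \left(3073 + \frac{i \sqrt{11}}{2}\right) = 9203635 + \frac{2995 i \sqrt{11}}{2}$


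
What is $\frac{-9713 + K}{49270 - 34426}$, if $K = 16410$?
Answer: $\frac{6697}{14844} \approx 0.45116$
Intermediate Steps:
$\frac{-9713 + K}{49270 - 34426} = \frac{-9713 + 16410}{49270 - 34426} = \frac{6697}{14844}$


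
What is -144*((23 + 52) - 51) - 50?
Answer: -3506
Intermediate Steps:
-144*((23 + 52) - 51) - 50 = -144*(75 - 51) - 50 = -144*24 - 50 = -3456 - 50 = -3506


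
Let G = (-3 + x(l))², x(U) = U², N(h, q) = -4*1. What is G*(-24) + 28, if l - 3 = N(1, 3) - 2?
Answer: -836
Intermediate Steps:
N(h, q) = -4
l = -3 (l = 3 + (-4 - 2) = 3 - 6 = -3)
G = 36 (G = (-3 + (-3)²)² = (-3 + 9)² = 6² = 36)
G*(-24) + 28 = 36*(-24) + 28 = -864 + 28 = -836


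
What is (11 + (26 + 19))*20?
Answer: 1120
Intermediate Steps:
(11 + (26 + 19))*20 = (11 + 45)*20 = 56*20 = 1120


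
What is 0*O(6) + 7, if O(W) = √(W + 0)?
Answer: 7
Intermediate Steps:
O(W) = √W
0*O(6) + 7 = 0*√6 + 7 = 0 + 7 = 7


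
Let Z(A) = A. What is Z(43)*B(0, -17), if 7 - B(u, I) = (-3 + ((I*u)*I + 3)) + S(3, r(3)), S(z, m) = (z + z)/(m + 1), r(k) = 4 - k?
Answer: 172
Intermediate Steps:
S(z, m) = 2*z/(1 + m) (S(z, m) = (2*z)/(1 + m) = 2*z/(1 + m))
B(u, I) = 4 - u*I² (B(u, I) = 7 - ((-3 + ((I*u)*I + 3)) + 2*3/(1 + (4 - 1*3))) = 7 - ((-3 + (u*I² + 3)) + 2*3/(1 + (4 - 3))) = 7 - ((-3 + (3 + u*I²)) + 2*3/(1 + 1)) = 7 - (u*I² + 2*3/2) = 7 - (u*I² + 2*3*(½)) = 7 - (u*I² + 3) = 7 - (3 + u*I²) = 7 + (-3 - u*I²) = 4 - u*I²)
Z(43)*B(0, -17) = 43*(4 - 1*0*(-17)²) = 43*(4 - 1*0*289) = 43*(4 + 0) = 43*4 = 172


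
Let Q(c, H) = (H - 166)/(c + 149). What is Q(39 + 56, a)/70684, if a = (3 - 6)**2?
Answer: -157/17246896 ≈ -9.1031e-6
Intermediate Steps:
a = 9 (a = (-3)**2 = 9)
Q(c, H) = (-166 + H)/(149 + c)
Q(39 + 56, a)/70684 = ((-166 + 9)/(149 + (39 + 56)))/70684 = (-157/(149 + 95))*(1/70684) = (-157/244)*(1/70684) = ((1/244)*(-157))*(1/70684) = -157/244*1/70684 = -157/17246896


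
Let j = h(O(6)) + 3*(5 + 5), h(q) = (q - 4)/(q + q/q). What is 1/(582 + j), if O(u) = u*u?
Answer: 37/22676 ≈ 0.0016317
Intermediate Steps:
O(u) = u²
h(q) = (-4 + q)/(1 + q) (h(q) = (-4 + q)/(q + 1) = (-4 + q)/(1 + q))
j = 1142/37 (j = (-4 + 6²)/(1 + 6²) + 3*(5 + 5) = (-4 + 36)/(1 + 36) + 3*10 = 32/37 + 30 = 1142/37 ≈ 30.865)
1/(582 + j) = 1/(582 + 1142/37) = 1/(22676/37) = 37/22676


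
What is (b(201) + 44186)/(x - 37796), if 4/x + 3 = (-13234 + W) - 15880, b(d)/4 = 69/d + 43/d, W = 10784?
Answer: -27138443787/23212621412 ≈ -1.1691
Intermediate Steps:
b(d) = 448/d (b(d) = 4*(69/d + 43/d) = 4*(112/d) = 448/d)
x = -4/18333 (x = 4/(-3 + ((-13234 + 10784) - 15880)) = 4/(-3 + (-2450 - 15880)) = 4/(-3 - 18330) = 4/(-18333) = 4*(-1/18333) = -4/18333 ≈ -0.00021819)
(b(201) + 44186)/(x - 37796) = (448/201 + 44186)/(-4/18333 - 37796) = (448*(1/201) + 44186)/(-692914072/18333) = (448/201 + 44186)*(-18333/692914072) = (8881834/201)*(-18333/692914072) = -27138443787/23212621412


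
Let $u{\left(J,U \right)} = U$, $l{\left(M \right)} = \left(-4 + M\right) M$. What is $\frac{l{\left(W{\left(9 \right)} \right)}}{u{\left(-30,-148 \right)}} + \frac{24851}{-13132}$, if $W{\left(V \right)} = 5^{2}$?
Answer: $- \frac{1321531}{242942} \approx -5.4397$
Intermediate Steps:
$W{\left(V \right)} = 25$
$l{\left(M \right)} = M \left(-4 + M\right)$
$\frac{l{\left(W{\left(9 \right)} \right)}}{u{\left(-30,-148 \right)}} + \frac{24851}{-13132} = \frac{25 \left(-4 + 25\right)}{-148} + \frac{24851}{-13132} = 25 \cdot 21 \left(- \frac{1}{148}\right) + 24851 \left(- \frac{1}{13132}\right) = 525 \left(- \frac{1}{148}\right) - \frac{24851}{13132} = - \frac{525}{148} - \frac{24851}{13132} = - \frac{1321531}{242942}$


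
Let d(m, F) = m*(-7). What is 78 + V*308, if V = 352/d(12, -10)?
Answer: -3638/3 ≈ -1212.7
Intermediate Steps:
d(m, F) = -7*m
V = -88/21 (V = 352/((-7*12)) = 352/(-84) = 352*(-1/84) = -88/21 ≈ -4.1905)
78 + V*308 = 78 - 88/21*308 = 78 - 3872/3 = -3638/3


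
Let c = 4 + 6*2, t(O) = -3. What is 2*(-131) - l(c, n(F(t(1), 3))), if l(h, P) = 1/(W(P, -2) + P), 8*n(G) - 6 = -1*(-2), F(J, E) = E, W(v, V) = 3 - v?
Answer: -787/3 ≈ -262.33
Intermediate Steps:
n(G) = 1 (n(G) = 3/4 + (-1*(-2))/8 = 3/4 + (1/8)*2 = 3/4 + 1/4 = 1)
c = 16 (c = 4 + 12 = 16)
l(h, P) = 1/3 (l(h, P) = 1/((3 - P) + P) = 1/3)
2*(-131) - l(c, n(F(t(1), 3))) = 2*(-131) - 1*1/3 = -262 - 1/3 = -787/3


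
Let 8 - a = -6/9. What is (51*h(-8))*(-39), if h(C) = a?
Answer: -17238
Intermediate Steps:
a = 26/3 (a = 8 - (-6)/9 = 8 - 1*(-2/3) = 8 + 2/3 = 26/3 ≈ 8.6667)
h(C) = 26/3
(51*h(-8))*(-39) = (51*(26/3))*(-39) = 442*(-39) = -17238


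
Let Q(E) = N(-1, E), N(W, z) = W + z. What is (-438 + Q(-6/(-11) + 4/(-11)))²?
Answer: 23299929/121 ≈ 1.9256e+5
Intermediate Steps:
Q(E) = -1 + E
(-438 + Q(-6/(-11) + 4/(-11)))² = (-438 + (-1 + (-6/(-11) + 4/(-11))))² = (-438 + (-1 + (-6*(-1/11) + 4*(-1/11))))² = (-438 + (-1 + (6/11 - 4/11)))² = (-438 + (-1 + 2/11))² = (-438 - 9/11)² = (-4827/11)² = 23299929/121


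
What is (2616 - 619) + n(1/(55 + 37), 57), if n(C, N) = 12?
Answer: 2009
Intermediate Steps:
(2616 - 619) + n(1/(55 + 37), 57) = (2616 - 619) + 12 = 1997 + 12 = 2009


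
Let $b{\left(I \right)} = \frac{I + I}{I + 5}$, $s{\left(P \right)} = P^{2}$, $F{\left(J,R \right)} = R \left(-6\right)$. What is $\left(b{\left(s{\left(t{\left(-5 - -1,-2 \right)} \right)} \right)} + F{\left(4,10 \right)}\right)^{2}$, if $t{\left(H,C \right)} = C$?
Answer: $\frac{283024}{81} \approx 3494.1$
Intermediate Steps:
$F{\left(J,R \right)} = - 6 R$
$b{\left(I \right)} = \frac{2 I}{5 + I}$
$\left(b{\left(s{\left(t{\left(-5 - -1,-2 \right)} \right)} \right)} + F{\left(4,10 \right)}\right)^{2} = \left(\frac{2 \left(-2\right)^{2}}{5 + \left(-2\right)^{2}} - 60\right)^{2} = \left(2 \cdot 4 \frac{1}{5 + 4} - 60\right)^{2} = \left(2 \cdot 4 \cdot \frac{1}{9} - 60\right)^{2} = \left(\frac{8}{9} - 60\right)^{2} = \left(- \frac{532}{9}\right)^{2} = \frac{283024}{81}$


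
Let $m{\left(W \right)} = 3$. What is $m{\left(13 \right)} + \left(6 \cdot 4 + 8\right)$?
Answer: $35$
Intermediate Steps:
$m{\left(13 \right)} + \left(6 \cdot 4 + 8\right) = 3 + \left(6 \cdot 4 + 8\right) = 3 + \left(24 + 8\right) = 3 + 32 = 35$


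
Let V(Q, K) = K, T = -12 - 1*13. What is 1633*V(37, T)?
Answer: -40825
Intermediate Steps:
T = -25 (T = -12 - 13 = -25)
1633*V(37, T) = 1633*(-25) = -40825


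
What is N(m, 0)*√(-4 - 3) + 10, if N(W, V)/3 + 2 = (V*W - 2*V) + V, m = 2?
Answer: 10 - 6*I*√7 ≈ 10.0 - 15.875*I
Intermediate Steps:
N(W, V) = -6 - 3*V + 3*V*W (N(W, V) = -6 + 3*((V*W - 2*V) + V) = -6 + 3*((-2*V + V*W) + V) = -6 + 3*(-V + V*W) = -6 + (-3*V + 3*V*W) = -6 - 3*V + 3*V*W)
N(m, 0)*√(-4 - 3) + 10 = (-6 - 3*0 + 3*0*2)*√(-4 - 3) + 10 = (-6 + 0 + 0)*√(-7) + 10 = -6*I*√7 + 10 = 10 - 6*I*√7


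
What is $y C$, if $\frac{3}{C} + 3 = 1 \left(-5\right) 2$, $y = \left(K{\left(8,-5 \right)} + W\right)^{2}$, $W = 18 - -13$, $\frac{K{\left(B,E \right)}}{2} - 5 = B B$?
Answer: $-6591$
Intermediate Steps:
$K{\left(B,E \right)} = 10 + 2 B^{2}$ ($K{\left(B,E \right)} = 10 + 2 B B = 10 + 2 B^{2}$)
$W = 31$ ($W = 18 + 13 = 31$)
$y = 28561$ ($y = \left(\left(10 + 2 \cdot 8^{2}\right) + 31\right)^{2} = \left(\left(10 + 2 \cdot 64\right) + 31\right)^{2} = \left(\left(10 + 128\right) + 31\right)^{2} = \left(138 + 31\right)^{2} = 169^{2} = 28561$)
$C = - \frac{3}{13}$ ($C = \frac{3}{-3 + 1 \left(-5\right) 2} = \frac{3}{-3 - 10} = \frac{3}{-13} = 3 \left(- \frac{1}{13}\right) = - \frac{3}{13} \approx -0.23077$)
$y C = 28561 \left(- \frac{3}{13}\right) = -6591$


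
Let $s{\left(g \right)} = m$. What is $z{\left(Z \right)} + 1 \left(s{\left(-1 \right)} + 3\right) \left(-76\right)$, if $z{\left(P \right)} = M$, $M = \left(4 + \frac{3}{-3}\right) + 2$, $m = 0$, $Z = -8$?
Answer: $-223$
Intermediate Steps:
$s{\left(g \right)} = 0$
$M = 5$ ($M = \left(4 + 3 \left(- \frac{1}{3}\right)\right) + 2 = \left(4 - 1\right) + 2 = 3 + 2 = 5$)
$z{\left(P \right)} = 5$
$z{\left(Z \right)} + 1 \left(s{\left(-1 \right)} + 3\right) \left(-76\right) = 5 + 1 \left(0 + 3\right) \left(-76\right) = 5 + 1 \cdot 3 \left(-76\right) = 5 + 3 \left(-76\right) = 5 - 228 = -223$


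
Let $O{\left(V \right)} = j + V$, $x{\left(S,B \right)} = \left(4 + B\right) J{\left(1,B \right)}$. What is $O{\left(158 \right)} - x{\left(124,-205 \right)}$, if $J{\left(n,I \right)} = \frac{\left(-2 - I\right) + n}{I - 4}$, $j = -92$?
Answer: $- \frac{27210}{209} \approx -130.19$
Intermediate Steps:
$J{\left(n,I \right)} = \frac{-2 + n - I}{-4 + I}$
$x{\left(S,B \right)} = \frac{\left(-1 - B\right) \left(4 + B\right)}{-4 + B}$ ($x{\left(S,B \right)} = \left(4 + B\right) \frac{-2 + 1 - B}{-4 + B} = \left(4 + B\right) \frac{-1 - B}{-4 + B} = \frac{\left(-1 - B\right) \left(4 + B\right)}{-4 + B}$)
$O{\left(V \right)} = -92 + V$
$O{\left(158 \right)} - x{\left(124,-205 \right)} = \left(-92 + 158\right) - - \frac{\left(1 - 205\right) \left(4 - 205\right)}{-4 - 205} = 66 - \left(-1\right) \frac{1}{-209} \left(-204\right) \left(-201\right) = 66 - \left(-1\right) \left(- \frac{1}{209}\right) \left(-204\right) \left(-201\right) = 66 - \frac{41004}{209} = - \frac{27210}{209}$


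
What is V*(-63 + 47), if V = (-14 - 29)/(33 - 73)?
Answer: -86/5 ≈ -17.200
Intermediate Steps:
V = 43/40 (V = -43/(-40) = -43*(-1/40) = 43/40 ≈ 1.0750)
V*(-63 + 47) = 43*(-63 + 47)/40 = (43/40)*(-16) = -86/5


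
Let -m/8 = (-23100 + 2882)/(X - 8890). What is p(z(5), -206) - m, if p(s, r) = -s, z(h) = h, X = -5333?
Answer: 8239/1293 ≈ 6.3720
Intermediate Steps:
m = -14704/1293 (m = -8*(-23100 + 2882)/(-5333 - 8890) = -(-161744)/(-14223) = -(-161744)*(-1)/14223 = -8*1838/1293 = -14704/1293 ≈ -11.372)
p(z(5), -206) - m = -1*5 - 1*(-14704/1293) = -5 + 14704/1293 = 8239/1293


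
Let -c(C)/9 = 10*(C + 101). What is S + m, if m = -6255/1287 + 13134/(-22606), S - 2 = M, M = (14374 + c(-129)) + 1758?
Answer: 30142206500/1616329 ≈ 18649.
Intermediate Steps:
c(C) = -9090 - 90*C (c(C) = -90*(C + 101) = -90*(101 + C) = -9*(1010 + 10*C) = -9090 - 90*C)
M = 18652 (M = (14374 + (-9090 - 90*(-129))) + 1758 = (14374 + (-9090 + 11610)) + 1758 = (14374 + 2520) + 1758 = 16894 + 1758 = 18652)
S = 18654 (S = 2 + 18652 = 18654)
m = -8794666/1616329 (m = -6255*1/1287 + 13134*(-1/22606) = -695/143 - 6567/11303 = -8794666/1616329 ≈ -5.4411)
S + m = 18654 - 8794666/1616329 = 30142206500/1616329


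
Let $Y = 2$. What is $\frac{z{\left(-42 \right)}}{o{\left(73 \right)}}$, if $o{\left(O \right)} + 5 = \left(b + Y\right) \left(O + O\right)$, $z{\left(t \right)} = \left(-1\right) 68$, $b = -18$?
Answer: $\frac{68}{2341} \approx 0.029047$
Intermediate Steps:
$z{\left(t \right)} = -68$
$o{\left(O \right)} = -5 - 32 O$ ($o{\left(O \right)} = -5 + \left(-18 + 2\right) \left(O + O\right) = -5 - 16 \cdot 2 O = -5 - 32 O$)
$\frac{z{\left(-42 \right)}}{o{\left(73 \right)}} = - \frac{68}{-5 - 2336} = - \frac{68}{-2341} = \left(-68\right) \left(- \frac{1}{2341}\right) = \frac{68}{2341}$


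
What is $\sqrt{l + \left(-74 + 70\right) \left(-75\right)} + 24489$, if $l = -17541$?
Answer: $24489 + i \sqrt{17241} \approx 24489.0 + 131.3 i$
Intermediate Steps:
$\sqrt{l + \left(-74 + 70\right) \left(-75\right)} + 24489 = \sqrt{-17541 + \left(-74 + 70\right) \left(-75\right)} + 24489 = \sqrt{-17541 - -300} + 24489 = \sqrt{-17541 + 300} + 24489 = \sqrt{-17241} + 24489 = i \sqrt{17241} + 24489 = 24489 + i \sqrt{17241}$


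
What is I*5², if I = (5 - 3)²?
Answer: 100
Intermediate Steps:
I = 4 (I = 2² = 4)
I*5² = 4*5² = 4*25 = 100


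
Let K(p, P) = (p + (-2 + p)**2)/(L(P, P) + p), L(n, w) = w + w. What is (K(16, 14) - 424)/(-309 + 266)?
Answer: 4611/473 ≈ 9.7484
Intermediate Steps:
L(n, w) = 2*w
K(p, P) = (p + (-2 + p)**2)/(p + 2*P) (K(p, P) = (p + (-2 + p)**2)/(2*P + p) = (p + (-2 + p)**2)/(p + 2*P))
(K(16, 14) - 424)/(-309 + 266) = ((16 + (-2 + 16)**2)/(16 + 2*14) - 424)/(-309 + 266) = ((16 + 14**2)/(16 + 28) - 424)/(-43) = ((16 + 196)/44 - 424)*(-1/43) = ((1/44)*212 - 424)*(-1/43) = (53/11 - 424)*(-1/43) = -4611/11*(-1/43) = 4611/473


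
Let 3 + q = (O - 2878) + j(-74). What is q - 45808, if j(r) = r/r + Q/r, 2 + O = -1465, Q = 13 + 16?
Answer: -3711499/74 ≈ -50155.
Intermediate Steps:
Q = 29
O = -1467 (O = -2 - 1465 = -1467)
j(r) = 1 + 29/r (j(r) = r/r + 29/r = 1 + 29/r)
q = -321707/74 (q = -3 + ((-1467 - 2878) + (29 - 74)/(-74)) = -3 + (-4345 - 1/74*(-45)) = -3 + (-4345 + 45/74) = -3 - 321485/74 = -321707/74 ≈ -4347.4)
q - 45808 = -321707/74 - 45808 = -3711499/74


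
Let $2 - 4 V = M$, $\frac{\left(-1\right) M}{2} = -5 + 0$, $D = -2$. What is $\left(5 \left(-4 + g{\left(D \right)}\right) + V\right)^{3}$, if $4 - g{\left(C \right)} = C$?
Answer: $512$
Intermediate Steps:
$g{\left(C \right)} = 4 - C$
$M = 10$ ($M = - 2 \left(-5 + 0\right) = \left(-2\right) \left(-5\right) = 10$)
$V = -2$ ($V = \frac{1}{2} - \frac{5}{2} = -2$)
$\left(5 \left(-4 + g{\left(D \right)}\right) + V\right)^{3} = \left(5 \left(-4 + \left(4 - -2\right)\right) - 2\right)^{3} = \left(5 \left(-4 + \left(4 + 2\right)\right) - 2\right)^{3} = \left(5 \left(-4 + 6\right) - 2\right)^{3} = \left(5 \cdot 2 - 2\right)^{3} = \left(10 - 2\right)^{3} = 8^{3} = 512$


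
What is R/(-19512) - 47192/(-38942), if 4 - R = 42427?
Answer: 428807795/126639384 ≈ 3.3861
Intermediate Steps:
R = -42423 (R = 4 - 1*42427 = 4 - 42427 = -42423)
R/(-19512) - 47192/(-38942) = -42423/(-19512) - 47192/(-38942) = -42423*(-1/19512) - 47192*(-1/38942) = 14141/6504 + 23596/19471 = 428807795/126639384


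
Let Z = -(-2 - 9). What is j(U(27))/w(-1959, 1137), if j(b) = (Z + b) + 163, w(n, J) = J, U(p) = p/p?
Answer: 175/1137 ≈ 0.15391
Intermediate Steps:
Z = 11 (Z = -1*(-11) = 11)
U(p) = 1
j(b) = 174 + b (j(b) = (11 + b) + 163 = 174 + b)
j(U(27))/w(-1959, 1137) = (174 + 1)/1137 = 175*(1/1137) = 175/1137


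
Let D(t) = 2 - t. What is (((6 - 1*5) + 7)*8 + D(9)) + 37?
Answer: 94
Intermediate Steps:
(((6 - 1*5) + 7)*8 + D(9)) + 37 = (((6 - 1*5) + 7)*8 + (2 - 1*9)) + 37 = (((6 - 5) + 7)*8 + (2 - 9)) + 37 = ((1 + 7)*8 - 7) + 37 = (8*8 - 7) + 37 = (64 - 7) + 37 = 57 + 37 = 94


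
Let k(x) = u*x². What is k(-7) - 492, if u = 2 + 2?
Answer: -296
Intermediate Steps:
u = 4
k(x) = 4*x²
k(-7) - 492 = 4*(-7)² - 492 = 4*49 - 492 = 196 - 492 = -296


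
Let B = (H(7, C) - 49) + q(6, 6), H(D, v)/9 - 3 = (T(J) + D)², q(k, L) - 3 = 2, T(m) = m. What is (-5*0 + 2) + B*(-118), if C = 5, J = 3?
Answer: -104192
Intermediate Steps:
q(k, L) = 5 (q(k, L) = 3 + 2 = 5)
H(D, v) = 27 + 9*(3 + D)²
B = 883 (B = ((27 + 9*(3 + 7)²) - 49) + 5 = ((27 + 9*10²) - 49) + 5 = ((27 + 9*100) - 49) + 5 = ((27 + 900) - 49) + 5 = (927 - 49) + 5 = 878 + 5 = 883)
(-5*0 + 2) + B*(-118) = (-5*0 + 2) + 883*(-118) = (0 + 2) - 104194 = 2 - 104194 = -104192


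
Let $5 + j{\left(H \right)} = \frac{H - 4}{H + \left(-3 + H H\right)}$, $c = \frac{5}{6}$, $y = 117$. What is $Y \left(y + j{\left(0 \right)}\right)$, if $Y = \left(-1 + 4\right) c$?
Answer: $\frac{850}{3} \approx 283.33$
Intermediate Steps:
$c = \frac{5}{6}$ ($c = 5 \cdot \frac{1}{6} = \frac{5}{6} \approx 0.83333$)
$j{\left(H \right)} = -5 + \frac{-4 + H}{-3 + H + H^{2}}$ ($j{\left(H \right)} = -5 + \frac{H - 4}{H + \left(-3 + H H\right)} = -5 + \frac{-4 + H}{H + \left(-3 + H^{2}\right)} = -5 + \frac{-4 + H}{-3 + H + H^{2}}$)
$Y = \frac{5}{2}$ ($Y = \left(-1 + 4\right) \frac{5}{6} = 3 \cdot \frac{5}{6} = \frac{5}{2} \approx 2.5$)
$Y \left(y + j{\left(0 \right)}\right) = \frac{5 \left(117 + \frac{11 - 5 \cdot 0^{2} - 0}{-3 + 0 + 0^{2}}\right)}{2} = \frac{5 \left(117 + \frac{11 - 0 + 0}{-3 + 0 + 0}\right)}{2} = \frac{5 \left(117 + \frac{11 + 0 + 0}{-3}\right)}{2} = \frac{5 \left(117 - \frac{11}{3}\right)}{2} = \frac{5}{2} \cdot \frac{340}{3} = \frac{850}{3}$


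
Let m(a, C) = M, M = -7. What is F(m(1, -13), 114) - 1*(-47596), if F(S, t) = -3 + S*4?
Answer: 47565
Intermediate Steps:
m(a, C) = -7
F(S, t) = -3 + 4*S
F(m(1, -13), 114) - 1*(-47596) = (-3 + 4*(-7)) - 1*(-47596) = (-3 - 28) + 47596 = -31 + 47596 = 47565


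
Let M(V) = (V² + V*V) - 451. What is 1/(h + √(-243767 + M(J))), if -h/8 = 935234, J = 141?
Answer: -935234/6997301103605 - I*√51114/27989204414420 ≈ -1.3366e-7 - 8.0775e-12*I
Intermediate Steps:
M(V) = -451 + 2*V² (M(V) = (V² + V²) - 451 = 2*V² - 451 = -451 + 2*V²)
h = -7481872 (h = -8*935234 = -7481872)
1/(h + √(-243767 + M(J))) = 1/(-7481872 + √(-243767 + (-451 + 2*141²))) = 1/(-7481872 + √(-243767 + (-451 + 2*19881))) = 1/(-7481872 + √(-243767 + (-451 + 39762))) = 1/(-7481872 + √(-243767 + 39311)) = 1/(-7481872 + √(-204456)) = 1/(-7481872 + 2*I*√51114)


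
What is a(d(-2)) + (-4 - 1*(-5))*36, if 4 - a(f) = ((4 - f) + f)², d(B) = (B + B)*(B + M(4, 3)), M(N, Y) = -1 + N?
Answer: 24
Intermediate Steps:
d(B) = 2*B*(3 + B) (d(B) = (B + B)*(B + (-1 + 4)) = (2*B)*(B + 3) = (2*B)*(3 + B) = 2*B*(3 + B))
a(f) = -12 (a(f) = 4 - ((4 - f) + f)² = 4 - 1*4² = 4 - 1*16 = 4 - 16 = -12)
a(d(-2)) + (-4 - 1*(-5))*36 = -12 + (-4 - 1*(-5))*36 = -12 + (-4 + 5)*36 = -12 + 1*36 = -12 + 36 = 24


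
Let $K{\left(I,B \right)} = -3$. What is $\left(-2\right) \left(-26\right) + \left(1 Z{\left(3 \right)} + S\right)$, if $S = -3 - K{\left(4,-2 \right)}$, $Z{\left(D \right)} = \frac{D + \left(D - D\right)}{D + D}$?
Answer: $\frac{105}{2} \approx 52.5$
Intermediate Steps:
$Z{\left(D \right)} = \frac{1}{2}$ ($Z{\left(D \right)} = \frac{D + 0}{2 D} = D \frac{1}{2 D} = \frac{1}{2}$)
$S = 0$ ($S = -3 - -3 = -3 + 3 = 0$)
$\left(-2\right) \left(-26\right) + \left(1 Z{\left(3 \right)} + S\right) = \left(-2\right) \left(-26\right) + \left(1 \cdot \frac{1}{2} + 0\right) = 52 + \left(\frac{1}{2} + 0\right) = 52 + \frac{1}{2} = \frac{105}{2}$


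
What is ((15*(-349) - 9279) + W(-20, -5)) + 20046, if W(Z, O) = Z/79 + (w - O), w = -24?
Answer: 435507/79 ≈ 5512.8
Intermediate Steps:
W(Z, O) = -24 - O + Z/79 (W(Z, O) = Z/79 + (-24 - O) = -24 - O + Z/79)
((15*(-349) - 9279) + W(-20, -5)) + 20046 = ((15*(-349) - 9279) + (-24 - 1*(-5) + (1/79)*(-20))) + 20046 = ((-5235 - 9279) + (-24 + 5 - 20/79)) + 20046 = (-14514 - 1521/79) + 20046 = -1148127/79 + 20046 = 435507/79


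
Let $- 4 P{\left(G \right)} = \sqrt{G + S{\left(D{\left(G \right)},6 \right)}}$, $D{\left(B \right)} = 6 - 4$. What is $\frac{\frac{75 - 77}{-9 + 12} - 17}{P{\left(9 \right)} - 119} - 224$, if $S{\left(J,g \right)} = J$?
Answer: $- \frac{152150768}{679695} - \frac{212 \sqrt{11}}{679695} \approx -223.85$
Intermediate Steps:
$D{\left(B \right)} = 2$ ($D{\left(B \right)} = 6 - 4 = 2$)
$P{\left(G \right)} = - \frac{\sqrt{2 + G}}{4}$ ($P{\left(G \right)} = - \frac{\sqrt{G + 2}}{4} = - \frac{\sqrt{2 + G}}{4}$)
$\frac{\frac{75 - 77}{-9 + 12} - 17}{P{\left(9 \right)} - 119} - 224 = \frac{\frac{75 - 77}{-9 + 12} - 17}{- \frac{\sqrt{2 + 9}}{4} - 119} - 224 = \frac{- \frac{2}{3} - 17}{- \frac{\sqrt{11}}{4} - 119} - 224 = \frac{\left(-2\right) \frac{1}{3} - 17}{-119 - \frac{\sqrt{11}}{4}} - 224 = \frac{- \frac{2}{3} - 17}{-119 - \frac{\sqrt{11}}{4}} - 224 = - \frac{53}{3 \left(-119 - \frac{\sqrt{11}}{4}\right)} - 224 = -224 - \frac{53}{3 \left(-119 - \frac{\sqrt{11}}{4}\right)}$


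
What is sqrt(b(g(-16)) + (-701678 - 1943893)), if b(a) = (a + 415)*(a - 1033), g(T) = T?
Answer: 3*I*sqrt(340458) ≈ 1750.5*I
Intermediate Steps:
b(a) = (-1033 + a)*(415 + a) (b(a) = (415 + a)*(-1033 + a) = (-1033 + a)*(415 + a))
sqrt(b(g(-16)) + (-701678 - 1943893)) = sqrt((-428695 + (-16)**2 - 618*(-16)) + (-701678 - 1943893)) = sqrt((-428695 + 256 + 9888) - 2645571) = sqrt(-418551 - 2645571) = sqrt(-3064122) = 3*I*sqrt(340458)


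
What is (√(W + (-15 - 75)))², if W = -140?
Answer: -230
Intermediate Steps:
(√(W + (-15 - 75)))² = (√(-140 + (-15 - 75)))² = (√(-140 - 90))² = (√(-230))² = (I*√230)² = -230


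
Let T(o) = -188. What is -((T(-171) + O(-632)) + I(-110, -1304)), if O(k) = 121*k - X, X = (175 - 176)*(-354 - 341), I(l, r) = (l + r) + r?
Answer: 80073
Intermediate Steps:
I(l, r) = l + 2*r
X = 695 (X = -1*(-695) = 695)
O(k) = -695 + 121*k (O(k) = 121*k - 1*695 = 121*k - 695 = -695 + 121*k)
-((T(-171) + O(-632)) + I(-110, -1304)) = -((-188 + (-695 + 121*(-632))) + (-110 + 2*(-1304))) = -((-188 + (-695 - 76472)) + (-110 - 2608)) = -((-188 - 77167) - 2718) = -(-77355 - 2718) = -1*(-80073) = 80073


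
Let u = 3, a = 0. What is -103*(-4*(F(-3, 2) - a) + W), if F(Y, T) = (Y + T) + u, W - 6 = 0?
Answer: 206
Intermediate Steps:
W = 6 (W = 6 + 0 = 6)
F(Y, T) = 3 + T + Y (F(Y, T) = (Y + T) + 3 = (T + Y) + 3 = 3 + T + Y)
-103*(-4*(F(-3, 2) - a) + W) = -103*(-4*((3 + 2 - 3) - 1*0) + 6) = -103*(-4*(2 + 0) + 6) = -103*(-4*2 + 6) = -103*(-8 + 6) = -103*(-2) = 206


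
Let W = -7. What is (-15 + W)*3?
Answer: -66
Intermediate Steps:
(-15 + W)*3 = (-15 - 7)*3 = -22*3 = -66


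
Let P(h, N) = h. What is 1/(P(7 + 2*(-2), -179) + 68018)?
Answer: 1/68021 ≈ 1.4701e-5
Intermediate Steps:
1/(P(7 + 2*(-2), -179) + 68018) = 1/((7 + 2*(-2)) + 68018) = 1/((7 - 4) + 68018) = 1/(3 + 68018) = 1/68021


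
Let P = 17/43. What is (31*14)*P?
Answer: 7378/43 ≈ 171.58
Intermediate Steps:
P = 17/43 (P = 17*(1/43) = 17/43 ≈ 0.39535)
(31*14)*P = (31*14)*(17/43) = 434*(17/43) = 7378/43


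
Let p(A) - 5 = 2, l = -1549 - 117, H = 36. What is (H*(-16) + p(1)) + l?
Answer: -2235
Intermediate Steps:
l = -1666
p(A) = 7 (p(A) = 5 + 2 = 7)
(H*(-16) + p(1)) + l = (36*(-16) + 7) - 1666 = (-576 + 7) - 1666 = -569 - 1666 = -2235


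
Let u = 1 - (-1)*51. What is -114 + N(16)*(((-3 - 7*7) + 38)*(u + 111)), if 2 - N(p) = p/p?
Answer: -2396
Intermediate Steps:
N(p) = 1 (N(p) = 2 - p/p = 2 - 1*1 = 2 - 1 = 1)
u = 52 (u = 1 - 1*(-51) = 1 + 51 = 52)
-114 + N(16)*(((-3 - 7*7) + 38)*(u + 111)) = -114 + 1*(((-3 - 7*7) + 38)*(52 + 111)) = -114 + 1*(((-3 - 49) + 38)*163) = -114 + 1*((-52 + 38)*163) = -114 + 1*(-14*163) = -114 + 1*(-2282) = -114 - 2282 = -2396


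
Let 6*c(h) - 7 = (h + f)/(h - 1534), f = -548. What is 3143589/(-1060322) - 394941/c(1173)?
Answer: -151175028309435/336122074 ≈ -4.4976e+5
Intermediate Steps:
c(h) = 7/6 + (-548 + h)/(6*(-1534 + h)) (c(h) = 7/6 + ((h - 548)/(h - 1534))/6 = 7/6 + ((-548 + h)/(-1534 + h))/6 = 7/6 + (-548 + h)/(6*(-1534 + h)))
3143589/(-1060322) - 394941/c(1173) = 3143589/(-1060322) - 394941*3*(-1534 + 1173)/(-5643 + 4*1173) = 3143589*(-1/1060322) - 394941*(-1083/(-5643 + 4692)) = -3143589/1060322 - 394941/((⅓)*(-1/361)*(-951)) = -3143589/1060322 - 394941/317/361 = -3143589/1060322 - 394941*361/317 = -3143589/1060322 - 142573701/317 = -151175028309435/336122074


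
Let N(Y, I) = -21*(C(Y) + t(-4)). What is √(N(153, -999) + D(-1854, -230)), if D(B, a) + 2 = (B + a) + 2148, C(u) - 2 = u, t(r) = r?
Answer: I*√3109 ≈ 55.758*I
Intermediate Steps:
C(u) = 2 + u
D(B, a) = 2146 + B + a (D(B, a) = -2 + ((B + a) + 2148) = -2 + (2148 + B + a) = 2146 + B + a)
N(Y, I) = 42 - 21*Y (N(Y, I) = -21*((2 + Y) - 4) = -21*(-2 + Y) = 42 - 21*Y)
√(N(153, -999) + D(-1854, -230)) = √((42 - 21*153) + (2146 - 1854 - 230)) = √((42 - 3213) + 62) = √(-3171 + 62) = √(-3109) = I*√3109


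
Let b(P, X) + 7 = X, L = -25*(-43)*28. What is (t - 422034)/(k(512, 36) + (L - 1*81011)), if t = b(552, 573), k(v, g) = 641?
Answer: 210734/25135 ≈ 8.3841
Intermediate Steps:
L = 30100 (L = 1075*28 = 30100)
b(P, X) = -7 + X
t = 566 (t = -7 + 573 = 566)
(t - 422034)/(k(512, 36) + (L - 1*81011)) = (566 - 422034)/(641 + (30100 - 1*81011)) = -421468/(641 + (30100 - 81011)) = -421468/(641 - 50911) = -421468/(-50270) = -421468*(-1/50270) = 210734/25135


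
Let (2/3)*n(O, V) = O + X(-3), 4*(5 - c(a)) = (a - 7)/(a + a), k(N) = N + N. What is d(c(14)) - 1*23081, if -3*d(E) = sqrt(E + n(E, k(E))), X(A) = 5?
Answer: -23081 - sqrt(1270)/24 ≈ -23083.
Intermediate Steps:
k(N) = 2*N
c(a) = 5 - (-7 + a)/(8*a) (c(a) = 5 - (a - 7)/(4*(a + a)) = 5 - (-7 + a)/(4*(2*a)) = 5 - (-7 + a)*1/(2*a)/4 = 5 - (-7 + a)/(8*a))
n(O, V) = 15/2 + 3*O/2 (n(O, V) = 3*(O + 5)/2 = 3*(5 + O)/2 = 15/2 + 3*O/2)
d(E) = -sqrt(15/2 + 5*E/2)/3 (d(E) = -sqrt(E + (15/2 + 3*E/2))/3 = -sqrt(15/2 + 5*E/2)/3)
d(c(14)) - 1*23081 = -sqrt(30 + 10*((1/8)*(7 + 39*14)/14))/6 - 1*23081 = -sqrt(30 + 10*((1/8)*(1/14)*(7 + 546)))/6 - 23081 = -sqrt(30 + 10*((1/8)*(1/14)*553))/6 - 23081 = -sqrt(30 + 10*(79/16))/6 - 23081 = -sqrt(30 + 395/8)/6 - 23081 = -sqrt(1270)/24 - 23081 = -23081 - sqrt(1270)/24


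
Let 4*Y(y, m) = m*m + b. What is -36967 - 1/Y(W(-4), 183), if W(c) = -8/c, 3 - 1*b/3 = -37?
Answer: -1242423907/33609 ≈ -36967.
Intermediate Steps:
b = 120 (b = 9 - 3*(-37) = 9 + 111 = 120)
Y(y, m) = 30 + m²/4 (Y(y, m) = (m*m + 120)/4 = (m² + 120)/4 = (120 + m²)/4 = 30 + m²/4)
-36967 - 1/Y(W(-4), 183) = -36967 - 1/(30 + (¼)*183²) = -36967 - 1/(30 + (¼)*33489) = -36967 - 1/(30 + 33489/4) = -36967 - 1/33609/4 = -36967 - 1*4/33609 = -36967 - 4/33609 = -1242423907/33609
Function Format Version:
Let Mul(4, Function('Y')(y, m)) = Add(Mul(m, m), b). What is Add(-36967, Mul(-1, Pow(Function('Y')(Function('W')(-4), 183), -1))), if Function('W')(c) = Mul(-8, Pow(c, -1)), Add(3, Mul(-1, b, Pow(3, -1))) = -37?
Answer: Rational(-1242423907, 33609) ≈ -36967.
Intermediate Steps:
b = 120 (b = Add(9, Mul(-3, -37)) = Add(9, 111) = 120)
Function('Y')(y, m) = Add(30, Mul(Rational(1, 4), Pow(m, 2))) (Function('Y')(y, m) = Mul(Rational(1, 4), Add(Mul(m, m), 120)) = Mul(Rational(1, 4), Add(Pow(m, 2), 120)) = Mul(Rational(1, 4), Add(120, Pow(m, 2))) = Add(30, Mul(Rational(1, 4), Pow(m, 2))))
Add(-36967, Mul(-1, Pow(Function('Y')(Function('W')(-4), 183), -1))) = Add(-36967, Mul(-1, Pow(Add(30, Mul(Rational(1, 4), Pow(183, 2))), -1))) = Add(-36967, Mul(-1, Pow(Add(30, Mul(Rational(1, 4), 33489)), -1))) = Add(-36967, Mul(-1, Pow(Add(30, Rational(33489, 4)), -1))) = Add(-36967, Mul(-1, Pow(Rational(33609, 4), -1))) = Add(-36967, Mul(-1, Rational(4, 33609))) = Add(-36967, Rational(-4, 33609)) = Rational(-1242423907, 33609)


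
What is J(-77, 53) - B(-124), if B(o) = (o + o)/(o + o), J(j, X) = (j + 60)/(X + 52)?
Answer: -122/105 ≈ -1.1619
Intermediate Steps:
J(j, X) = (60 + j)/(52 + X)
B(o) = 1 (B(o) = (2*o)/((2*o)) = (2*o)*(1/(2*o)) = 1)
J(-77, 53) - B(-124) = (60 - 77)/(52 + 53) - 1*1 = -17/105 - 1 = -122/105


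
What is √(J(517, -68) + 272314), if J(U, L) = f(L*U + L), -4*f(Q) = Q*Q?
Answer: 3*I*√34434470 ≈ 17604.0*I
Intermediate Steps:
f(Q) = -Q²/4 (f(Q) = -Q*Q/4 = -Q²/4)
J(U, L) = -(L + L*U)²/4 (J(U, L) = -(L*U + L)²/4 = -(L + L*U)²/4)
√(J(517, -68) + 272314) = √(-¼*(-68)²*(1 + 517)² + 272314) = √(-¼*4624*518² + 272314) = √(-¼*4624*268324 + 272314) = √(-310182544 + 272314) = √(-309910230) = 3*I*√34434470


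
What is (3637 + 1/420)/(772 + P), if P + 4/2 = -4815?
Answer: -1527541/1698900 ≈ -0.89914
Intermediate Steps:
P = -4817 (P = -2 - 4815 = -4817)
(3637 + 1/420)/(772 + P) = (3637 + 1/420)/(772 - 4817) = (3637 + 1/420)/(-4045) = (1527541/420)*(-1/4045) = -1527541/1698900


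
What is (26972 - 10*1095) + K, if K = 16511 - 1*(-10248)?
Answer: 42781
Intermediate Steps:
K = 26759 (K = 16511 + 10248 = 26759)
(26972 - 10*1095) + K = (26972 - 10*1095) + 26759 = (26972 - 10950) + 26759 = 16022 + 26759 = 42781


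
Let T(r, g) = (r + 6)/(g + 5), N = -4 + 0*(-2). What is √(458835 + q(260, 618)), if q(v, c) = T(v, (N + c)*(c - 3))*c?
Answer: √1335240034920255/53945 ≈ 677.37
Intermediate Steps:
N = -4 (N = -4 + 0 = -4)
T(r, g) = (6 + r)/(5 + g)
q(v, c) = c*(6 + v)/(5 + (-4 + c)*(-3 + c)) (q(v, c) = ((6 + v)/(5 + (-4 + c)*(c - 3)))*c = ((6 + v)/(5 + (-4 + c)*(-3 + c)))*c = c*(6 + v)/(5 + (-4 + c)*(-3 + c)))
√(458835 + q(260, 618)) = √(458835 + 618*(6 + 260)/(17 + 618² - 7*618)) = √(458835 + 618*266/(17 + 381924 - 4326)) = √(458835 + 618*266/377615) = √(458835 + 618*(1/377615)*266) = √(458835 + 23484/53945) = √(24751877559/53945) = √1335240034920255/53945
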